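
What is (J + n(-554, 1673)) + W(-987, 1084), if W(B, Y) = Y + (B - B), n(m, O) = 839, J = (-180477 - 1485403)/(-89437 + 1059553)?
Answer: 465966797/242529 ≈ 1921.3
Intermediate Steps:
J = -416470/242529 (J = -1665880/970116 = -1665880*1/970116 = -416470/242529 ≈ -1.7172)
W(B, Y) = Y (W(B, Y) = Y + 0 = Y)
(J + n(-554, 1673)) + W(-987, 1084) = (-416470/242529 + 839) + 1084 = 203065361/242529 + 1084 = 465966797/242529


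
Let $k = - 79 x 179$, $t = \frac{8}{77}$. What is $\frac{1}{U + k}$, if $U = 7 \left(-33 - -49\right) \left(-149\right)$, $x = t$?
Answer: $- \frac{77}{1398104} \approx -5.5075 \cdot 10^{-5}$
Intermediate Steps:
$t = \frac{8}{77}$ ($t = 8 \cdot \frac{1}{77} = \frac{8}{77} \approx 0.1039$)
$x = \frac{8}{77} \approx 0.1039$
$U = -16688$ ($U = 7 \left(-33 + 49\right) \left(-149\right) = 7 \cdot 16 \left(-149\right) = 112 \left(-149\right) = -16688$)
$k = - \frac{113128}{77}$ ($k = \left(-79\right) \frac{8}{77} \cdot 179 = \left(- \frac{632}{77}\right) 179 = - \frac{113128}{77} \approx -1469.2$)
$\frac{1}{U + k} = \frac{1}{-16688 - \frac{113128}{77}} = \frac{1}{- \frac{1398104}{77}} = - \frac{77}{1398104}$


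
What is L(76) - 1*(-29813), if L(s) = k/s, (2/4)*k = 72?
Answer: 566483/19 ≈ 29815.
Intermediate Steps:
k = 144 (k = 2*72 = 144)
L(s) = 144/s
L(76) - 1*(-29813) = 144/76 - 1*(-29813) = 144*(1/76) + 29813 = 36/19 + 29813 = 566483/19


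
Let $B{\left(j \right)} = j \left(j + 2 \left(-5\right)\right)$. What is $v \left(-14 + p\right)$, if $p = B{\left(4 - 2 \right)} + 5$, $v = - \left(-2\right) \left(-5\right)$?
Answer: $250$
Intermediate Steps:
$B{\left(j \right)} = j \left(-10 + j\right)$ ($B{\left(j \right)} = j \left(j - 10\right) = j \left(-10 + j\right)$)
$v = -10$ ($v = \left(-1\right) 10 = -10$)
$p = -11$ ($p = \left(4 - 2\right) \left(-10 + \left(4 - 2\right)\right) + 5 = 2 \left(-10 + 2\right) + 5 = 2 \left(-8\right) + 5 = -16 + 5 = -11$)
$v \left(-14 + p\right) = - 10 \left(-14 - 11\right) = \left(-10\right) \left(-25\right) = 250$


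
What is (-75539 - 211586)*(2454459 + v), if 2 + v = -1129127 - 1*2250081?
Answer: 265519130875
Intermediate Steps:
v = -3379210 (v = -2 + (-1129127 - 1*2250081) = -2 + (-1129127 - 2250081) = -2 - 3379208 = -3379210)
(-75539 - 211586)*(2454459 + v) = (-75539 - 211586)*(2454459 - 3379210) = -287125*(-924751) = 265519130875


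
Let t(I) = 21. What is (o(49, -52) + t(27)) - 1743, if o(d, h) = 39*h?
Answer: -3750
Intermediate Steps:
(o(49, -52) + t(27)) - 1743 = (39*(-52) + 21) - 1743 = (-2028 + 21) - 1743 = -2007 - 1743 = -3750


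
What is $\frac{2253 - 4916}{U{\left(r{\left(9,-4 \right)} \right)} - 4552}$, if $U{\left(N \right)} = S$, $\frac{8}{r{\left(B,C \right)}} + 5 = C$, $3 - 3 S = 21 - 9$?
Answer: $\frac{2663}{4555} \approx 0.58463$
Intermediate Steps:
$S = -3$ ($S = 1 - \frac{21 - 9}{3} = 1 - 4 = -3$)
$r{\left(B,C \right)} = \frac{8}{-5 + C}$
$U{\left(N \right)} = -3$
$\frac{2253 - 4916}{U{\left(r{\left(9,-4 \right)} \right)} - 4552} = \frac{2253 - 4916}{-3 - 4552} = - \frac{2663}{-4555} = \left(-2663\right) \left(- \frac{1}{4555}\right) = \frac{2663}{4555}$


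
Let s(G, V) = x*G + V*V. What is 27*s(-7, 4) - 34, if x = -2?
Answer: 776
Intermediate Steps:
s(G, V) = V**2 - 2*G (s(G, V) = -2*G + V*V = -2*G + V**2 = V**2 - 2*G)
27*s(-7, 4) - 34 = 27*(4**2 - 2*(-7)) - 34 = 27*(16 + 14) - 34 = 27*30 - 34 = 810 - 34 = 776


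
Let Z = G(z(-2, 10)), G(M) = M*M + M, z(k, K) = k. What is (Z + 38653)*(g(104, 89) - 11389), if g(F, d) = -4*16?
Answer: -442715715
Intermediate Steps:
g(F, d) = -64
G(M) = M + M² (G(M) = M² + M = M + M²)
Z = 2 (Z = -2*(1 - 2) = -2*(-1) = 2)
(Z + 38653)*(g(104, 89) - 11389) = (2 + 38653)*(-64 - 11389) = 38655*(-11453) = -442715715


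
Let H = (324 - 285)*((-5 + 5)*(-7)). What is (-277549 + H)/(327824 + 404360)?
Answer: -277549/732184 ≈ -0.37907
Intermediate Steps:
H = 0 (H = 39*(0*(-7)) = 39*0 = 0)
(-277549 + H)/(327824 + 404360) = (-277549 + 0)/(327824 + 404360) = -277549/732184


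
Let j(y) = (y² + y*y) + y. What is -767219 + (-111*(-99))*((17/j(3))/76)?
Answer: -408098237/532 ≈ -7.6710e+5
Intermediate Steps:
j(y) = y + 2*y² (j(y) = (y² + y²) + y = 2*y² + y = y + 2*y²)
-767219 + (-111*(-99))*((17/j(3))/76) = -767219 + (-111*(-99))*((17/((3*(1 + 2*3))))/76) = -767219 + 10989*((17/((3*(1 + 6))))*(1/76)) = -767219 + 10989*((17/((3*7)))*(1/76)) = -767219 + 10989*((17/21)*(1/76)) = -767219 + 10989*(17/1596) = -767219 + 62271/532 = -408098237/532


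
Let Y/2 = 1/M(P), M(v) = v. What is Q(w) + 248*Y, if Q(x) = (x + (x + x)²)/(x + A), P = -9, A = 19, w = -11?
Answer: 289/72 ≈ 4.0139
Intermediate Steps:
Y = -2/9 (Y = 2/(-9) = 2*(-⅑) = -2/9 ≈ -0.22222)
Q(x) = (x + 4*x²)/(19 + x) (Q(x) = (x + (x + x)²)/(x + 19) = (x + (2*x)²)/(19 + x) = (x + 4*x²)/(19 + x))
Q(w) + 248*Y = -11*(1 + 4*(-11))/(19 - 11) + 248*(-2/9) = -11*(1 - 44)/8 - 496/9 = -11*⅛*(-43) - 496/9 = 473/8 - 496/9 = 289/72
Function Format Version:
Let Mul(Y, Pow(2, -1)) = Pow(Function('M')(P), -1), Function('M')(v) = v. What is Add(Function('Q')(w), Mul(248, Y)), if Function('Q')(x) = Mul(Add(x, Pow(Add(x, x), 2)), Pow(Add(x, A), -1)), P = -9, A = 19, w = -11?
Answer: Rational(289, 72) ≈ 4.0139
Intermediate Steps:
Y = Rational(-2, 9) (Y = Mul(2, Pow(-9, -1)) = Mul(2, Rational(-1, 9)) = Rational(-2, 9) ≈ -0.22222)
Function('Q')(x) = Mul(Pow(Add(19, x), -1), Add(x, Mul(4, Pow(x, 2)))) (Function('Q')(x) = Mul(Add(x, Pow(Add(x, x), 2)), Pow(Add(x, 19), -1)) = Mul(Add(x, Pow(Mul(2, x), 2)), Pow(Add(19, x), -1)) = Mul(Add(x, Mul(4, Pow(x, 2))), Pow(Add(19, x), -1)) = Mul(Pow(Add(19, x), -1), Add(x, Mul(4, Pow(x, 2)))))
Add(Function('Q')(w), Mul(248, Y)) = Add(Mul(-11, Pow(Add(19, -11), -1), Add(1, Mul(4, -11))), Mul(248, Rational(-2, 9))) = Add(Mul(-11, Pow(8, -1), Add(1, -44)), Rational(-496, 9)) = Add(Mul(-11, Rational(1, 8), -43), Rational(-496, 9)) = Add(Rational(473, 8), Rational(-496, 9)) = Rational(289, 72)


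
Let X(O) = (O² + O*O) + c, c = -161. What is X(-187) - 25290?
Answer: 44487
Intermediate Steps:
X(O) = -161 + 2*O² (X(O) = (O² + O*O) - 161 = (O² + O²) - 161 = 2*O² - 161 = -161 + 2*O²)
X(-187) - 25290 = (-161 + 2*(-187)²) - 25290 = (-161 + 2*34969) - 25290 = (-161 + 69938) - 25290 = 69777 - 25290 = 44487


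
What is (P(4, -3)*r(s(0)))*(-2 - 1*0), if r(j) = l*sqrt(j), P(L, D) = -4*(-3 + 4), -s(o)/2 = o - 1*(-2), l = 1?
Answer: 16*I ≈ 16.0*I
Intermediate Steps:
s(o) = -4 - 2*o (s(o) = -2*(o - 1*(-2)) = -2*(o + 2) = -2*(2 + o) = -4 - 2*o)
P(L, D) = -4 (P(L, D) = -4*1 = -4)
r(j) = sqrt(j) (r(j) = 1*sqrt(j) = sqrt(j))
(P(4, -3)*r(s(0)))*(-2 - 1*0) = (-4*sqrt(-4 - 2*0))*(-2 - 1*0) = (-4*sqrt(-4 + 0))*(-2 + 0) = -8*I*(-2) = 16*I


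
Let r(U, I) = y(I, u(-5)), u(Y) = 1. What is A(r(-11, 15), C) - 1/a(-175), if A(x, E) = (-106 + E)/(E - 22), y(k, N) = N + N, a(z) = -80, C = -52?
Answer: 6357/2960 ≈ 2.1476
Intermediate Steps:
y(k, N) = 2*N
r(U, I) = 2 (r(U, I) = 2*1 = 2)
A(x, E) = (-106 + E)/(-22 + E)
A(r(-11, 15), C) - 1/a(-175) = (-106 - 52)/(-22 - 52) - 1/(-80) = -158/(-74) - 1*(-1/80) = -1/74*(-158) + 1/80 = 79/37 + 1/80 = 6357/2960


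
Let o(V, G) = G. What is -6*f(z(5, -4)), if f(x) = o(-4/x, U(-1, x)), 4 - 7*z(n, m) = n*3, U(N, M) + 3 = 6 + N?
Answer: -12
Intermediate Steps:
U(N, M) = 3 + N (U(N, M) = -3 + (6 + N) = 3 + N)
z(n, m) = 4/7 - 3*n/7 (z(n, m) = 4/7 - n*3/7 = 4/7 - 3*n/7)
f(x) = 2 (f(x) = 3 - 1 = 2)
-6*f(z(5, -4)) = -6*2 = -12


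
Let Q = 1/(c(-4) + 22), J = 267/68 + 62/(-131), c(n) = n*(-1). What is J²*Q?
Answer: 946239121/2063164064 ≈ 0.45863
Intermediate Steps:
c(n) = -n
J = 30761/8908 (J = 267*(1/68) + 62*(-1/131) = 267/68 - 62/131 = 30761/8908 ≈ 3.4532)
Q = 1/26 (Q = 1/(-1*(-4) + 22) = 1/(4 + 22) = 1/26 ≈ 0.038462)
J²*Q = (30761/8908)²*(1/26) = (946239121/79352464)*(1/26) = 946239121/2063164064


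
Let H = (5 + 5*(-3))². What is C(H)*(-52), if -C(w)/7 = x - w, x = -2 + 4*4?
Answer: -31304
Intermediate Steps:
x = 14 (x = -2 + 16 = 14)
H = 100 (H = (5 - 15)² = (-10)² = 100)
C(w) = -98 + 7*w (C(w) = -7*(14 - w) = -98 + 7*w)
C(H)*(-52) = (-98 + 7*100)*(-52) = (-98 + 700)*(-52) = 602*(-52) = -31304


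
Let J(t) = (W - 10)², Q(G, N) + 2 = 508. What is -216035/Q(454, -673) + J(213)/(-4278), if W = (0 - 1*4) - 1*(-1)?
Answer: -10046557/23529 ≈ -426.99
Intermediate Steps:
W = -3 (W = (0 - 4) + 1 = -4 + 1 = -3)
Q(G, N) = 506 (Q(G, N) = -2 + 508 = 506)
J(t) = 169 (J(t) = (-3 - 10)² = (-13)² = 169)
-216035/Q(454, -673) + J(213)/(-4278) = -216035/506 + 169/(-4278) = -216035*1/506 + 169*(-1/4278) = -216035/506 - 169/4278 = -10046557/23529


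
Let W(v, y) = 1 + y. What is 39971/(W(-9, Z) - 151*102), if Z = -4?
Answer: -39971/15405 ≈ -2.5947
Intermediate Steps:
39971/(W(-9, Z) - 151*102) = 39971/((1 - 4) - 151*102) = 39971/(-3 - 15402) = 39971/(-15405) = 39971*(-1/15405) = -39971/15405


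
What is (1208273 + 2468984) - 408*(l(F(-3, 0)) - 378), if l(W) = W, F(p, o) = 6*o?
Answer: 3831481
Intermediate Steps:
(1208273 + 2468984) - 408*(l(F(-3, 0)) - 378) = (1208273 + 2468984) - 408*(6*0 - 378) = 3677257 - 408*(0 - 378) = 3677257 - 408*(-378) = 3677257 + 154224 = 3831481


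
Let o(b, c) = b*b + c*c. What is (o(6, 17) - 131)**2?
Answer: 37636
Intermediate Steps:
o(b, c) = b**2 + c**2
(o(6, 17) - 131)**2 = ((6**2 + 17**2) - 131)**2 = ((36 + 289) - 131)**2 = (325 - 131)**2 = 194**2 = 37636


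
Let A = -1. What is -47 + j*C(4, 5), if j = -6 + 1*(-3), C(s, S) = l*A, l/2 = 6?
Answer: 61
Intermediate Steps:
l = 12 (l = 2*6 = 12)
C(s, S) = -12 (C(s, S) = 12*(-1) = -12)
j = -9 (j = -6 - 3 = -9)
-47 + j*C(4, 5) = -47 - 9*(-12) = -47 + 108 = 61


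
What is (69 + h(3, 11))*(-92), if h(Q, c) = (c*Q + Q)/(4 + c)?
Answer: -32844/5 ≈ -6568.8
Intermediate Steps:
h(Q, c) = (Q + Q*c)/(4 + c) (h(Q, c) = (Q*c + Q)/(4 + c) = (Q + Q*c)/(4 + c))
(69 + h(3, 11))*(-92) = (69 + 3*(1 + 11)/(4 + 11))*(-92) = (69 + 3*12/15)*(-92) = (69 + 3*(1/15)*12)*(-92) = (69 + 12/5)*(-92) = (357/5)*(-92) = -32844/5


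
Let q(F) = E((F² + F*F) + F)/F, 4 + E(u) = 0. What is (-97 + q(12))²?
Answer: 85264/9 ≈ 9473.8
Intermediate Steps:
E(u) = -4 (E(u) = -4 + 0 = -4)
q(F) = -4/F
(-97 + q(12))² = (-97 - 4/12)² = (-97 - 4*1/12)² = (-97 - ⅓)² = (-292/3)² = 85264/9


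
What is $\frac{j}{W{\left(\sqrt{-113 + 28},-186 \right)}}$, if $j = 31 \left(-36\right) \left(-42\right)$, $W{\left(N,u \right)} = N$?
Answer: $- \frac{46872 i \sqrt{85}}{85} \approx - 5084.0 i$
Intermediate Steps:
$j = 46872$ ($j = \left(-1116\right) \left(-42\right) = 46872$)
$\frac{j}{W{\left(\sqrt{-113 + 28},-186 \right)}} = \frac{46872}{\sqrt{-113 + 28}} = \frac{46872}{\sqrt{-85}} = \frac{46872}{i \sqrt{85}} = 46872 \left(- \frac{i \sqrt{85}}{85}\right) = - \frac{46872 i \sqrt{85}}{85}$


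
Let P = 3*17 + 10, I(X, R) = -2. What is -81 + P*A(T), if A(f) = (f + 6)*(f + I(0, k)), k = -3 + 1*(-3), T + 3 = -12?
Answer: 9252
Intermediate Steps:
T = -15 (T = -3 - 12 = -15)
k = -6 (k = -3 - 3 = -6)
P = 61 (P = 51 + 10 = 61)
A(f) = (-2 + f)*(6 + f) (A(f) = (f + 6)*(f - 2) = (6 + f)*(-2 + f) = (-2 + f)*(6 + f))
-81 + P*A(T) = -81 + 61*(-12 + (-15)² + 4*(-15)) = -81 + 61*(-12 + 225 - 60) = -81 + 61*153 = -81 + 9333 = 9252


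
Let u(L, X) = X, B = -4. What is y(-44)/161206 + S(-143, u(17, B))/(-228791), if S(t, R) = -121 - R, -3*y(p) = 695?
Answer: -102426439/110647445838 ≈ -0.00092570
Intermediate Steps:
y(p) = -695/3 (y(p) = -⅓*695 = -695/3)
y(-44)/161206 + S(-143, u(17, B))/(-228791) = -695/3/161206 + (-121 - 1*(-4))/(-228791) = -695/3*1/161206 + (-121 + 4)*(-1/228791) = -695/483618 - 117*(-1/228791) = -695/483618 + 117/228791 = -102426439/110647445838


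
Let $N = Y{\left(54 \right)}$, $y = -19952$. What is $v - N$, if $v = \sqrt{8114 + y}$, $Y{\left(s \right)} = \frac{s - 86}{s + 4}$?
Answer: $\frac{16}{29} + i \sqrt{11838} \approx 0.55172 + 108.8 i$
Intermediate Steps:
$Y{\left(s \right)} = \frac{-86 + s}{4 + s}$
$N = - \frac{16}{29}$ ($N = \frac{-86 + 54}{4 + 54} = \frac{1}{58} \left(-32\right) = - \frac{16}{29} \approx -0.55172$)
$v = i \sqrt{11838}$ ($v = \sqrt{8114 - 19952} = \sqrt{-11838} = i \sqrt{11838} \approx 108.8 i$)
$v - N = i \sqrt{11838} - - \frac{16}{29} = i \sqrt{11838} + \frac{16}{29} = \frac{16}{29} + i \sqrt{11838}$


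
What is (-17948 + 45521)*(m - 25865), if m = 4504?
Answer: -588986853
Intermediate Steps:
(-17948 + 45521)*(m - 25865) = (-17948 + 45521)*(4504 - 25865) = 27573*(-21361) = -588986853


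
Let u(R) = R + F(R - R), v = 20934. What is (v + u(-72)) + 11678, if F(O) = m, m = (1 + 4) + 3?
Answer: 32548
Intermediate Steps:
m = 8 (m = 5 + 3 = 8)
F(O) = 8
u(R) = 8 + R (u(R) = R + 8 = 8 + R)
(v + u(-72)) + 11678 = (20934 + (8 - 72)) + 11678 = (20934 - 64) + 11678 = 20870 + 11678 = 32548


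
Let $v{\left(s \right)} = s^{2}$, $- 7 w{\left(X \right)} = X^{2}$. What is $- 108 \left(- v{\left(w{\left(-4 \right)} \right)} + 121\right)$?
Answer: $- \frac{612684}{49} \approx -12504.0$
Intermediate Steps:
$w{\left(X \right)} = - \frac{X^{2}}{7}$
$- 108 \left(- v{\left(w{\left(-4 \right)} \right)} + 121\right) = - 108 \left(- \left(- \frac{\left(-4\right)^{2}}{7}\right)^{2} + 121\right) = - 108 \left(- \left(\left(- \frac{1}{7}\right) 16\right)^{2} + 121\right) = - 108 \left(- \left(- \frac{16}{7}\right)^{2} + 121\right) = - 108 \left(\left(-1\right) \frac{256}{49} + 121\right) = - 108 \left(- \frac{256}{49} + 121\right) = \left(-108\right) \frac{5673}{49} = - \frac{612684}{49}$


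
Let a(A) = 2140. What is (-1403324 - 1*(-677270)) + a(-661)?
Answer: -723914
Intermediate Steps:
(-1403324 - 1*(-677270)) + a(-661) = (-1403324 - 1*(-677270)) + 2140 = (-1403324 + 677270) + 2140 = -726054 + 2140 = -723914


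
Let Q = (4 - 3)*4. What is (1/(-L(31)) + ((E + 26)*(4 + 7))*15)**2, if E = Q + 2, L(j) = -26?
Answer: 18846072961/676 ≈ 2.7879e+7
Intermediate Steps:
Q = 4 (Q = 1*4 = 4)
E = 6 (E = 4 + 2 = 6)
(1/(-L(31)) + ((E + 26)*(4 + 7))*15)**2 = (1/(-1*(-26)) + ((6 + 26)*(4 + 7))*15)**2 = (1/26 + (32*11)*15)**2 = (1/26 + 352*15)**2 = (1/26 + 5280)**2 = (137281/26)**2 = 18846072961/676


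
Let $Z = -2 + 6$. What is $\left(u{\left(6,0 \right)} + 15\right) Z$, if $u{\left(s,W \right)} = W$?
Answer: $60$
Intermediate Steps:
$Z = 4$
$\left(u{\left(6,0 \right)} + 15\right) Z = \left(0 + 15\right) 4 = 15 \cdot 4 = 60$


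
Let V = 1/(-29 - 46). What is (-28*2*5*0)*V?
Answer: 0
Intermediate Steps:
V = -1/75 (V = 1/(-75) = -1/75 ≈ -0.013333)
(-28*2*5*0)*V = -28*2*5*0*(-1/75) = -280*0*(-1/75) = -28*0*(-1/75) = 0*(-1/75) = 0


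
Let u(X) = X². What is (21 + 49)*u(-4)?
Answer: 1120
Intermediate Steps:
(21 + 49)*u(-4) = (21 + 49)*(-4)² = 70*16 = 1120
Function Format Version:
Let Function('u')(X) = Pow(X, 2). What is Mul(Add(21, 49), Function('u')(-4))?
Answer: 1120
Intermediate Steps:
Mul(Add(21, 49), Function('u')(-4)) = Mul(Add(21, 49), Pow(-4, 2)) = Mul(70, 16) = 1120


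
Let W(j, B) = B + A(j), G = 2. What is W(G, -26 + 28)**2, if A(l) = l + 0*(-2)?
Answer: 16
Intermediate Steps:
A(l) = l (A(l) = l + 0 = l)
W(j, B) = B + j
W(G, -26 + 28)**2 = ((-26 + 28) + 2)**2 = (2 + 2)**2 = 4**2 = 16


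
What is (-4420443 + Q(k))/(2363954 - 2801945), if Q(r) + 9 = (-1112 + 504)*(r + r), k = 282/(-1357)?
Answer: 1999403484/198117929 ≈ 10.092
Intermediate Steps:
k = -282/1357 (k = 282*(-1/1357) = -282/1357 ≈ -0.20781)
Q(r) = -9 - 1216*r (Q(r) = -9 + (-1112 + 504)*(r + r) = -9 - 1216*r)
(-4420443 + Q(k))/(2363954 - 2801945) = (-4420443 + (-9 - 1216*(-282/1357)))/(2363954 - 2801945) = (-4420443 + (-9 + 342912/1357))/(-437991) = (-4420443 + 330699/1357)*(-1/437991) = -5998210452/1357*(-1/437991) = 1999403484/198117929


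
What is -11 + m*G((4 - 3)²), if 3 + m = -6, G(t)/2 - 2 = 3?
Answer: -101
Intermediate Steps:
G(t) = 10 (G(t) = 4 + 2*3 = 4 + 6 = 10)
m = -9 (m = -3 - 6 = -9)
-11 + m*G((4 - 3)²) = -11 - 9*10 = -11 - 90 = -101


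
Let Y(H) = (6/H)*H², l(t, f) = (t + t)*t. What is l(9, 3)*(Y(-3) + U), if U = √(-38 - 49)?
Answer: -2916 + 162*I*√87 ≈ -2916.0 + 1511.0*I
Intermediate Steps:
U = I*√87 (U = √(-87) = I*√87 ≈ 9.3274*I)
l(t, f) = 2*t² (l(t, f) = (2*t)*t = 2*t²)
Y(H) = 6*H
l(9, 3)*(Y(-3) + U) = (2*9²)*(6*(-3) + I*√87) = (2*81)*(-18 + I*√87) = 162*(-18 + I*√87) = -2916 + 162*I*√87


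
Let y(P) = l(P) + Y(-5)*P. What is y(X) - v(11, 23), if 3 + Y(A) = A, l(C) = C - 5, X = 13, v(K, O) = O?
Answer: -119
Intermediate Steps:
l(C) = -5 + C
Y(A) = -3 + A
y(P) = -5 - 7*P (y(P) = (-5 + P) + (-3 - 5)*P = (-5 + P) - 8*P = -5 - 7*P)
y(X) - v(11, 23) = (-5 - 7*13) - 1*23 = (-5 - 91) - 23 = -96 - 23 = -119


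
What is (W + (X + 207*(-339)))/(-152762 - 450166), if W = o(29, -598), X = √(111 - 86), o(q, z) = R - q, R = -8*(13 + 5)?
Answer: 23447/200976 ≈ 0.11667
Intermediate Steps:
R = -144 (R = -8*18 = -144)
o(q, z) = -144 - q
X = 5 (X = √25 = 5)
W = -173 (W = -144 - 1*29 = -144 - 29 = -173)
(W + (X + 207*(-339)))/(-152762 - 450166) = (-173 + (5 + 207*(-339)))/(-152762 - 450166) = (-173 + (5 - 70173))/(-602928) = (-173 - 70168)*(-1/602928) = -70341*(-1/602928) = 23447/200976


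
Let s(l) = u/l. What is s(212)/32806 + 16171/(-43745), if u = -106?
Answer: -1061055397/2870196940 ≈ -0.36968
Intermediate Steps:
s(l) = -106/l
s(212)/32806 + 16171/(-43745) = -106/212/32806 + 16171/(-43745) = -106*1/212*(1/32806) + 16171*(-1/43745) = -1/2*1/32806 - 16171/43745 = -1/65612 - 16171/43745 = -1061055397/2870196940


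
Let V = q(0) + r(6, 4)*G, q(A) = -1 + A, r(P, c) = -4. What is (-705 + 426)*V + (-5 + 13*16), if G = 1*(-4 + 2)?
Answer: -1750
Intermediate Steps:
G = -2 (G = 1*(-2) = -2)
V = 7 (V = (-1 + 0) - 4*(-2) = -1 + 8 = 7)
(-705 + 426)*V + (-5 + 13*16) = (-705 + 426)*7 + (-5 + 13*16) = -279*7 + (-5 + 208) = -1953 + 203 = -1750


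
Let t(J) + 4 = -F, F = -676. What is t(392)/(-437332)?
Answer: -24/15619 ≈ -0.0015366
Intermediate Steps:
t(J) = 672 (t(J) = -4 - 1*(-676) = -4 + 676 = 672)
t(392)/(-437332) = 672/(-437332) = 672*(-1/437332) = -24/15619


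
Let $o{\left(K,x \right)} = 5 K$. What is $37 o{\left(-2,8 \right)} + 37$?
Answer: $-333$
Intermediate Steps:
$37 o{\left(-2,8 \right)} + 37 = 37 \cdot 5 \left(-2\right) + 37 = 37 \left(-10\right) + 37 = -370 + 37 = -333$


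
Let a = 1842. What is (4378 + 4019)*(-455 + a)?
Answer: 11646639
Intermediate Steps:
(4378 + 4019)*(-455 + a) = (4378 + 4019)*(-455 + 1842) = 8397*1387 = 11646639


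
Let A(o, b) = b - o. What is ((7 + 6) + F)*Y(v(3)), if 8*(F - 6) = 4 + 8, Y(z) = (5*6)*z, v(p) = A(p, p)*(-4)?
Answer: 0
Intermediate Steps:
v(p) = 0 (v(p) = (p - p)*(-4) = 0*(-4) = 0)
Y(z) = 30*z
F = 15/2 (F = 6 + (4 + 8)/8 = 6 + (⅛)*12 = 6 + 3/2 = 15/2 ≈ 7.5000)
((7 + 6) + F)*Y(v(3)) = ((7 + 6) + 15/2)*(30*0) = (13 + 15/2)*0 = (41/2)*0 = 0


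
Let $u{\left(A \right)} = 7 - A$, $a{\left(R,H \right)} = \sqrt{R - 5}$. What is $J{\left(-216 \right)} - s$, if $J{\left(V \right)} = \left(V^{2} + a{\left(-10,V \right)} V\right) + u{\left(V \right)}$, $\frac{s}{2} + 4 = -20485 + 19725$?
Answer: $48407 - 216 i \sqrt{15} \approx 48407.0 - 836.56 i$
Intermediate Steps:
$a{\left(R,H \right)} = \sqrt{-5 + R}$
$s = -1528$ ($s = -8 + 2 \left(-20485 + 19725\right) = -8 + 2 \left(-760\right) = -8 - 1520 = -1528$)
$J{\left(V \right)} = 7 + V^{2} - V + i V \sqrt{15}$ ($J{\left(V \right)} = \left(V^{2} + \sqrt{-5 - 10} V\right) - \left(-7 + V\right) = \left(V^{2} + \sqrt{-15} V\right) - \left(-7 + V\right) = \left(V^{2} + i \sqrt{15} V\right) - \left(-7 + V\right) = \left(V^{2} + i V \sqrt{15}\right) - \left(-7 + V\right) = 7 + V^{2} - V + i V \sqrt{15}$)
$J{\left(-216 \right)} - s = \left(7 + \left(-216\right)^{2} - -216 + i \left(-216\right) \sqrt{15}\right) - -1528 = \left(7 + 46656 + 216 - 216 i \sqrt{15}\right) + 1528 = \left(46879 - 216 i \sqrt{15}\right) + 1528 = 48407 - 216 i \sqrt{15}$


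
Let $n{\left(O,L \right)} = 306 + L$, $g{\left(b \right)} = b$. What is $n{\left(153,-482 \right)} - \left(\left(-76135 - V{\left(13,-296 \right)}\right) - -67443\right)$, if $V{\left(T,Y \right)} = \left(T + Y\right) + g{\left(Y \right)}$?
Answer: $7937$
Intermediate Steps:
$V{\left(T,Y \right)} = T + 2 Y$ ($V{\left(T,Y \right)} = \left(T + Y\right) + Y = T + 2 Y$)
$n{\left(153,-482 \right)} - \left(\left(-76135 - V{\left(13,-296 \right)}\right) - -67443\right) = \left(306 - 482\right) - \left(\left(-76135 - \left(13 + 2 \left(-296\right)\right)\right) - -67443\right) = -176 - \left(\left(-76135 - \left(13 - 592\right)\right) + 67443\right) = -176 - \left(\left(-76135 - -579\right) + 67443\right) = -176 - \left(\left(-76135 + 579\right) + 67443\right) = -176 - \left(-75556 + 67443\right) = -176 - -8113 = -176 + 8113 = 7937$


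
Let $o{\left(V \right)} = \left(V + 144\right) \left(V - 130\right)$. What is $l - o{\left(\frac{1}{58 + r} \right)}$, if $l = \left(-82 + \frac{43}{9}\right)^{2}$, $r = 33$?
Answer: $\frac{16556472670}{670761} \approx 24683.0$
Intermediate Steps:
$o{\left(V \right)} = \left(-130 + V\right) \left(144 + V\right)$ ($o{\left(V \right)} = \left(144 + V\right) \left(-130 + V\right) = \left(-130 + V\right) \left(144 + V\right)$)
$l = \frac{483025}{81}$ ($l = \left(-82 + 43 \cdot \frac{1}{9}\right)^{2} = \left(-82 + \frac{43}{9}\right)^{2} = \left(- \frac{695}{9}\right)^{2} = \frac{483025}{81} \approx 5963.3$)
$l - o{\left(\frac{1}{58 + r} \right)} = \frac{483025}{81} - \left(-18720 + \left(\frac{1}{58 + 33}\right)^{2} + \frac{14}{58 + 33}\right) = \frac{483025}{81} - \left(-18720 + \left(\frac{1}{91}\right)^{2} + \frac{14}{91}\right) = \frac{483025}{81} - \left(-18720 + \left(\frac{1}{91}\right)^{2} + 14 \cdot \frac{1}{91}\right) = \frac{483025}{81} - \left(-18720 + \frac{1}{8281} + \frac{2}{13}\right) = \frac{483025}{81} - - \frac{155019045}{8281} = \frac{483025}{81} + \frac{155019045}{8281} = \frac{16556472670}{670761}$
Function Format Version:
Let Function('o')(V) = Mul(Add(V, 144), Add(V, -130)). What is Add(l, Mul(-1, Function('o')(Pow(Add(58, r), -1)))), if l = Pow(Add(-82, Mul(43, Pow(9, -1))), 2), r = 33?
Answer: Rational(16556472670, 670761) ≈ 24683.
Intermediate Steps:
Function('o')(V) = Mul(Add(-130, V), Add(144, V)) (Function('o')(V) = Mul(Add(144, V), Add(-130, V)) = Mul(Add(-130, V), Add(144, V)))
l = Rational(483025, 81) (l = Pow(Add(-82, Mul(43, Rational(1, 9))), 2) = Pow(Add(-82, Rational(43, 9)), 2) = Pow(Rational(-695, 9), 2) = Rational(483025, 81) ≈ 5963.3)
Add(l, Mul(-1, Function('o')(Pow(Add(58, r), -1)))) = Add(Rational(483025, 81), Mul(-1, Add(-18720, Pow(Pow(Add(58, 33), -1), 2), Mul(14, Pow(Add(58, 33), -1))))) = Add(Rational(483025, 81), Mul(-1, Add(-18720, Pow(Pow(91, -1), 2), Mul(14, Pow(91, -1))))) = Add(Rational(483025, 81), Mul(-1, Add(-18720, Pow(Rational(1, 91), 2), Mul(14, Rational(1, 91))))) = Add(Rational(483025, 81), Mul(-1, Add(-18720, Rational(1, 8281), Rational(2, 13)))) = Add(Rational(483025, 81), Mul(-1, Rational(-155019045, 8281))) = Add(Rational(483025, 81), Rational(155019045, 8281)) = Rational(16556472670, 670761)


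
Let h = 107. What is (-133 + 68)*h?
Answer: -6955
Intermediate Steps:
(-133 + 68)*h = (-133 + 68)*107 = -65*107 = -6955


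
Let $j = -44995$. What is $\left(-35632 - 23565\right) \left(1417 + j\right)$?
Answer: $2579686866$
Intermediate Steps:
$\left(-35632 - 23565\right) \left(1417 + j\right) = \left(-35632 - 23565\right) \left(1417 - 44995\right) = \left(-59197\right) \left(-43578\right) = 2579686866$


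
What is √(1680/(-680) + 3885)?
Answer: 7*√22899/17 ≈ 62.310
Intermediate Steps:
√(1680/(-680) + 3885) = √(1680*(-1/680) + 3885) = √(-42/17 + 3885) = √(66003/17) = 7*√22899/17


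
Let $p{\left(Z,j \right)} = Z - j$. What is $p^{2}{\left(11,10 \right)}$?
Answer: $1$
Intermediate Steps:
$p^{2}{\left(11,10 \right)} = \left(11 - 10\right)^{2} = 1^{2} = 1$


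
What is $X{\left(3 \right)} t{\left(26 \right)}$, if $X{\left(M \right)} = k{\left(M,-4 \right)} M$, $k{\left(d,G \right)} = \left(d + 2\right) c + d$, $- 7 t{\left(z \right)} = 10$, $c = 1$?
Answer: $- \frac{240}{7} \approx -34.286$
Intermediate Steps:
$t{\left(z \right)} = - \frac{10}{7}$ ($t{\left(z \right)} = \left(- \frac{1}{7}\right) 10 = - \frac{10}{7}$)
$k{\left(d,G \right)} = 2 + 2 d$ ($k{\left(d,G \right)} = \left(d + 2\right) 1 + d = \left(2 + d\right) 1 + d = \left(2 + d\right) + d = 2 + 2 d$)
$X{\left(M \right)} = M \left(2 + 2 M\right)$ ($X{\left(M \right)} = \left(2 + 2 M\right) M = M \left(2 + 2 M\right)$)
$X{\left(3 \right)} t{\left(26 \right)} = 2 \cdot 3 \left(1 + 3\right) \left(- \frac{10}{7}\right) = 2 \cdot 3 \cdot 4 \left(- \frac{10}{7}\right) = 24 \left(- \frac{10}{7}\right) = - \frac{240}{7}$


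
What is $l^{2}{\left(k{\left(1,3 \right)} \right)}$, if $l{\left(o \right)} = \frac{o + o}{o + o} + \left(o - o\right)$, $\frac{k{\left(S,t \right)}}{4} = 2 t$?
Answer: $1$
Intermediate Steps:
$k{\left(S,t \right)} = 8 t$ ($k{\left(S,t \right)} = 4 \cdot 2 t = 8 t$)
$l{\left(o \right)} = 1$ ($l{\left(o \right)} = \frac{2 o}{2 o} + 0 = 2 o \frac{1}{2 o} + 0 = 1 + 0 = 1$)
$l^{2}{\left(k{\left(1,3 \right)} \right)} = 1^{2} = 1$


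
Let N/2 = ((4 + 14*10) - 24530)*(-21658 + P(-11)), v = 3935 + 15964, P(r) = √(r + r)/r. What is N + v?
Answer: 1056323875 + 48772*I*√22/11 ≈ 1.0563e+9 + 20796.0*I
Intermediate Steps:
P(r) = √2/√r (P(r) = √(2*r)/r = (√2*√r)/r = √2/√r)
v = 19899
N = 1056303976 + 48772*I*√22/11 (N = 2*(((4 + 14*10) - 24530)*(-21658 + √2/√(-11))) = 2*(((4 + 140) - 24530)*(-21658 + √2*(-I*√11/11))) = 2*((144 - 24530)*(-21658 - I*√22/11)) = 2*(-24386*(-21658 - I*√22/11)) = 2*(528151988 + 24386*I*√22/11) = 1056303976 + 48772*I*√22/11 ≈ 1.0563e+9 + 20796.0*I)
N + v = (1056303976 + 48772*I*√22/11) + 19899 = 1056323875 + 48772*I*√22/11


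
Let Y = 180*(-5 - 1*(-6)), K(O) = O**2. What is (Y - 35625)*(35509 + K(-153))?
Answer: -2088348510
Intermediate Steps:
Y = 180 (Y = 180*(-5 + 6) = 180*1 = 180)
(Y - 35625)*(35509 + K(-153)) = (180 - 35625)*(35509 + (-153)**2) = -35445*(35509 + 23409) = -35445*58918 = -2088348510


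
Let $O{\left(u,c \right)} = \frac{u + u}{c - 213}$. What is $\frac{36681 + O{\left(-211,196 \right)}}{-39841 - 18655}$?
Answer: $- \frac{623999}{994432} \approx -0.62749$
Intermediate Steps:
$O{\left(u,c \right)} = \frac{2 u}{-213 + c}$
$\frac{36681 + O{\left(-211,196 \right)}}{-39841 - 18655} = \frac{36681 + 2 \left(-211\right) \frac{1}{-213 + 196}}{-39841 - 18655} = \frac{36681 + 2 \left(-211\right) \frac{1}{-17}}{-58496} = \left(36681 + 2 \left(-211\right) \left(- \frac{1}{17}\right)\right) \left(- \frac{1}{58496}\right) = \left(36681 + \frac{422}{17}\right) \left(- \frac{1}{58496}\right) = \frac{623999}{17} \left(- \frac{1}{58496}\right) = - \frac{623999}{994432}$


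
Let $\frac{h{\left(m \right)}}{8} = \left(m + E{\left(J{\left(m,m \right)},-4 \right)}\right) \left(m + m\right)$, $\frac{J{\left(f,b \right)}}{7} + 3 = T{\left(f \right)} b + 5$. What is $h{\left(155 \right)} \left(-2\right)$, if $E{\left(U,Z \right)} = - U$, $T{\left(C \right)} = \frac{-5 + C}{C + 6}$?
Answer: $\frac{99234720}{23} \approx 4.3146 \cdot 10^{6}$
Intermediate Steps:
$T{\left(C \right)} = \frac{-5 + C}{6 + C}$
$J{\left(f,b \right)} = 14 + \frac{7 b \left(-5 + f\right)}{6 + f}$ ($J{\left(f,b \right)} = -21 + 7 \left(\frac{-5 + f}{6 + f} b + 5\right) = -21 + 7 \left(\frac{b \left(-5 + f\right)}{6 + f} + 5\right) = -21 + 7 \left(5 + \frac{b \left(-5 + f\right)}{6 + f}\right) = -21 + \left(35 + \frac{7 b \left(-5 + f\right)}{6 + f}\right) = 14 + \frac{7 b \left(-5 + f\right)}{6 + f}$)
$h{\left(m \right)} = 16 m \left(m - \frac{7 \left(12 + 2 m + m \left(-5 + m\right)\right)}{6 + m}\right)$ ($h{\left(m \right)} = 8 \left(m - \frac{7 \left(12 + 2 m + m \left(-5 + m\right)\right)}{6 + m}\right) \left(m + m\right) = 8 \left(m - \frac{7 \left(12 + 2 m + m \left(-5 + m\right)\right)}{6 + m}\right) 2 m = 8 \cdot 2 m \left(m - \frac{7 \left(12 + 2 m + m \left(-5 + m\right)\right)}{6 + m}\right) = 16 m \left(m - \frac{7 \left(12 + 2 m + m \left(-5 + m\right)\right)}{6 + m}\right)$)
$h{\left(155 \right)} \left(-2\right) = 48 \cdot 155 \frac{1}{6 + 155} \left(-28 - 2 \cdot 155^{2} + 9 \cdot 155\right) \left(-2\right) = 48 \cdot 155 \cdot \frac{1}{161} \left(-28 - 48050 + 1395\right) \left(-2\right) = 48 \cdot 155 \cdot \frac{1}{161} \left(-46683\right) \left(-2\right) = \left(- \frac{49617360}{23}\right) \left(-2\right) = \frac{99234720}{23}$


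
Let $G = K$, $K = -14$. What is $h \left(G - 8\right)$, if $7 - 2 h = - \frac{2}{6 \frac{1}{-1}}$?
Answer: $- \frac{220}{3} \approx -73.333$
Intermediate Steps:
$h = \frac{10}{3}$ ($h = \frac{7}{2} - \frac{\left(-2\right) \frac{1}{6 \frac{1}{-1}}}{2} = \frac{7}{2} - \frac{\left(-2\right) \frac{1}{6 \left(-1\right)}}{2} = \frac{7}{2} - \frac{\left(-2\right) \frac{1}{-6}}{2} = \frac{7}{2} - \frac{\left(-2\right) \left(- \frac{1}{6}\right)}{2} = \frac{7}{2} - \frac{1}{6} = \frac{10}{3} \approx 3.3333$)
$G = -14$
$h \left(G - 8\right) = \frac{10 \left(-14 - 8\right)}{3} = \frac{10}{3} \left(-22\right) = - \frac{220}{3}$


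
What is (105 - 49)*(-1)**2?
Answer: 56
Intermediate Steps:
(105 - 49)*(-1)**2 = 56*1 = 56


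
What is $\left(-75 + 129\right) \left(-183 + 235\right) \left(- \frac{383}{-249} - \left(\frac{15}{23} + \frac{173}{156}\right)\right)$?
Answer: $- \frac{1195362}{1909} \approx -626.17$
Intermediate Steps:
$\left(-75 + 129\right) \left(-183 + 235\right) \left(- \frac{383}{-249} - \left(\frac{15}{23} + \frac{173}{156}\right)\right) = 54 \cdot 52 \left(\left(-383\right) \left(- \frac{1}{249}\right) - \frac{6319}{3588}\right) = 2808 \left(\frac{383}{249} - \frac{6319}{3588}\right) = 2808 \left(- \frac{66409}{297804}\right) = - \frac{1195362}{1909}$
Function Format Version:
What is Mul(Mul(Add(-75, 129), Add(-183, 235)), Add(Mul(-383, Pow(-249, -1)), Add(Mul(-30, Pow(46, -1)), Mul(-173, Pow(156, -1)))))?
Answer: Rational(-1195362, 1909) ≈ -626.17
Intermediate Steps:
Mul(Mul(Add(-75, 129), Add(-183, 235)), Add(Mul(-383, Pow(-249, -1)), Add(Mul(-30, Pow(46, -1)), Mul(-173, Pow(156, -1))))) = Mul(Mul(54, 52), Add(Mul(-383, Rational(-1, 249)), Add(Mul(-30, Rational(1, 46)), Mul(-173, Rational(1, 156))))) = Mul(2808, Add(Rational(383, 249), Add(Rational(-15, 23), Rational(-173, 156)))) = Mul(2808, Add(Rational(383, 249), Rational(-6319, 3588))) = Mul(2808, Rational(-66409, 297804)) = Rational(-1195362, 1909)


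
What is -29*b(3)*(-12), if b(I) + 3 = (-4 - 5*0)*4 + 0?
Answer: -6612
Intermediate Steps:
b(I) = -19 (b(I) = -3 + ((-4 - 5*0)*4 + 0) = -3 + ((-4 + 0)*4 + 0) = -3 + (-4*4 + 0) = -3 + (-16 + 0) = -3 - 16 = -19)
-29*b(3)*(-12) = -29*(-19)*(-12) = 551*(-12) = -6612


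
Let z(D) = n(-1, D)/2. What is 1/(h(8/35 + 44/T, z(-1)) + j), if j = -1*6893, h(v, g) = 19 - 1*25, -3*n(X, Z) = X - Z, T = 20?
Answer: -1/6899 ≈ -0.00014495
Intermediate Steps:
n(X, Z) = -X/3 + Z/3 (n(X, Z) = -(X - Z)/3 = -X/3 + Z/3)
z(D) = ⅙ + D/6 (z(D) = (-⅓*(-1) + D/3)/2 = (⅓ + D/3)*(½) = ⅙ + D/6)
h(v, g) = -6 (h(v, g) = 19 - 25 = -6)
j = -6893
1/(h(8/35 + 44/T, z(-1)) + j) = 1/(-6 - 6893) = 1/(-6899) = -1/6899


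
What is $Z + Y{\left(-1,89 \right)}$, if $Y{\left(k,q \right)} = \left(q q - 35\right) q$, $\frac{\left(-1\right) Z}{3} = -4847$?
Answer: $716395$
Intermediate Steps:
$Z = 14541$ ($Z = \left(-3\right) \left(-4847\right) = 14541$)
$Y{\left(k,q \right)} = q \left(-35 + q^{2}\right)$ ($Y{\left(k,q \right)} = \left(q^{2} - 35\right) q = \left(-35 + q^{2}\right) q = q \left(-35 + q^{2}\right)$)
$Z + Y{\left(-1,89 \right)} = 14541 + 89 \left(-35 + 89^{2}\right) = 14541 + 89 \left(-35 + 7921\right) = 14541 + 89 \cdot 7886 = 14541 + 701854 = 716395$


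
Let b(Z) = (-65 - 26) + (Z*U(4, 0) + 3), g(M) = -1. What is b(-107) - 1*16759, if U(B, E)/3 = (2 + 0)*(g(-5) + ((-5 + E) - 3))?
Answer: -11069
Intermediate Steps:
U(B, E) = -54 + 6*E (U(B, E) = 3*((2 + 0)*(-1 + ((-5 + E) - 3))) = 3*(2*(-1 + (-8 + E))) = 3*(2*(-9 + E)) = 3*(-18 + 2*E) = -54 + 6*E)
b(Z) = -88 - 54*Z (b(Z) = (-65 - 26) + (Z*(-54 + 6*0) + 3) = -91 + (Z*(-54 + 0) + 3) = -91 + (Z*(-54) + 3) = -91 + (-54*Z + 3) = -91 + (3 - 54*Z) = -88 - 54*Z)
b(-107) - 1*16759 = (-88 - 54*(-107)) - 1*16759 = (-88 + 5778) - 16759 = 5690 - 16759 = -11069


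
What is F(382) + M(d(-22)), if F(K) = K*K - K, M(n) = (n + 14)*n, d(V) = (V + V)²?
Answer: 3920742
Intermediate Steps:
d(V) = 4*V² (d(V) = (2*V)² = 4*V²)
M(n) = n*(14 + n) (M(n) = (14 + n)*n = n*(14 + n))
F(K) = K² - K
F(382) + M(d(-22)) = 382*(-1 + 382) + (4*(-22)²)*(14 + 4*(-22)²) = 382*381 + (4*484)*(14 + 4*484) = 145542 + 1936*(14 + 1936) = 145542 + 1936*1950 = 145542 + 3775200 = 3920742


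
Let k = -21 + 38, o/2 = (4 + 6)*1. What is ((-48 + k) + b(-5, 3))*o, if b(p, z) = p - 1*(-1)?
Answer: -700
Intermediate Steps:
o = 20 (o = 2*((4 + 6)*1) = 2*(10*1) = 2*10 = 20)
b(p, z) = 1 + p (b(p, z) = p + 1 = 1 + p)
k = 17
((-48 + k) + b(-5, 3))*o = ((-48 + 17) + (1 - 5))*20 = (-31 - 4)*20 = -35*20 = -700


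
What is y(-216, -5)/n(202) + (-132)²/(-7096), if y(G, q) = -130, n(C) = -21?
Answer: 69572/18627 ≈ 3.7350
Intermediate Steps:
y(-216, -5)/n(202) + (-132)²/(-7096) = -130/(-21) + (-132)²/(-7096) = -130*(-1/21) + 17424*(-1/7096) = 130/21 - 2178/887 = 69572/18627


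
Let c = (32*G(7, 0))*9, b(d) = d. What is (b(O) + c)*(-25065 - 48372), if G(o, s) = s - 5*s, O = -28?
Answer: 2056236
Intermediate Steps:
G(o, s) = -4*s
c = 0 (c = (32*(-4*0))*9 = (32*0)*9 = 0*9 = 0)
(b(O) + c)*(-25065 - 48372) = (-28 + 0)*(-25065 - 48372) = -28*(-73437) = 2056236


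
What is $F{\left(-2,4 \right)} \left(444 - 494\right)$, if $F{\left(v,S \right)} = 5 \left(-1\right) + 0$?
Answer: $250$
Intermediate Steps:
$F{\left(v,S \right)} = -5$ ($F{\left(v,S \right)} = -5 + 0 = -5$)
$F{\left(-2,4 \right)} \left(444 - 494\right) = - 5 \left(444 - 494\right) = \left(-5\right) \left(-50\right) = 250$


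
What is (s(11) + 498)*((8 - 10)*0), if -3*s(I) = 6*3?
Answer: 0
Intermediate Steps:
s(I) = -6 (s(I) = -2*3 = -⅓*18 = -6)
(s(11) + 498)*((8 - 10)*0) = (-6 + 498)*((8 - 10)*0) = 492*(-2*0) = 492*0 = 0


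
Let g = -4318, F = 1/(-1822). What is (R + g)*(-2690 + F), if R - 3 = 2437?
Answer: 4602208959/911 ≈ 5.0518e+6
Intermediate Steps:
F = -1/1822 ≈ -0.00054885
R = 2440 (R = 3 + 2437 = 2440)
(R + g)*(-2690 + F) = (2440 - 4318)*(-2690 - 1/1822) = -1878*(-4901181/1822) = 4602208959/911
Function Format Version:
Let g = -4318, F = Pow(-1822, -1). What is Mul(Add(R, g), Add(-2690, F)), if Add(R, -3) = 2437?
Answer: Rational(4602208959, 911) ≈ 5.0518e+6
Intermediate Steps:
F = Rational(-1, 1822) ≈ -0.00054885
R = 2440 (R = Add(3, 2437) = 2440)
Mul(Add(R, g), Add(-2690, F)) = Mul(Add(2440, -4318), Add(-2690, Rational(-1, 1822))) = Mul(-1878, Rational(-4901181, 1822)) = Rational(4602208959, 911)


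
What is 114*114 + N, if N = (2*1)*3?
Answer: 13002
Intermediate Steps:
N = 6 (N = 2*3 = 6)
114*114 + N = 114*114 + 6 = 12996 + 6 = 13002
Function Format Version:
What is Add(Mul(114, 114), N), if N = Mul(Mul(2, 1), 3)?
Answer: 13002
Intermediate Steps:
N = 6 (N = Mul(2, 3) = 6)
Add(Mul(114, 114), N) = Add(Mul(114, 114), 6) = Add(12996, 6) = 13002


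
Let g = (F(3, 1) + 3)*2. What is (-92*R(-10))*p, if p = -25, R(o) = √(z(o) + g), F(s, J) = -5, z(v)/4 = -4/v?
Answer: 920*I*√15 ≈ 3563.1*I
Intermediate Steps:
z(v) = -16/v (z(v) = 4*(-4/v) = -16/v)
g = -4 (g = (-5 + 3)*2 = -2*2 = -4)
R(o) = √(-4 - 16/o) (R(o) = √(-16/o - 4) = √(-4 - 16/o))
(-92*R(-10))*p = -184*√((-4 - 1*(-10))/(-10))*(-25) = -184*√(-(-4 + 10)/10)*(-25) = -184*√(-⅒*6)*(-25) = -184*√(-⅗)*(-25) = -184*I*√15/5*(-25) = 920*I*√15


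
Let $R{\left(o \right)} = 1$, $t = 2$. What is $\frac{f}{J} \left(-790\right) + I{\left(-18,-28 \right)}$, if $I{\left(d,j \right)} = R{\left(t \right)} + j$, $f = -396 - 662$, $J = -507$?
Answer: $- \frac{849509}{507} \approx -1675.6$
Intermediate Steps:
$f = -1058$
$I{\left(d,j \right)} = 1 + j$
$\frac{f}{J} \left(-790\right) + I{\left(-18,-28 \right)} = - \frac{1058}{-507} \left(-790\right) + \left(1 - 28\right) = \left(-1058\right) \left(- \frac{1}{507}\right) \left(-790\right) - 27 = \frac{1058}{507} \left(-790\right) - 27 = - \frac{835820}{507} - 27 = - \frac{849509}{507}$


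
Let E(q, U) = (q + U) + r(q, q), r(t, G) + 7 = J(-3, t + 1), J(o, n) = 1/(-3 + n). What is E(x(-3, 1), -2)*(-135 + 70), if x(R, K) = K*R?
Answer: 793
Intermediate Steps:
r(t, G) = -7 + 1/(-2 + t) (r(t, G) = -7 + 1/(-3 + (t + 1)) = -7 + 1/(-3 + (1 + t)) = -7 + 1/(-2 + t))
E(q, U) = U + q + (15 - 7*q)/(-2 + q) (E(q, U) = (q + U) + (15 - 7*q)/(-2 + q) = (U + q) + (15 - 7*q)/(-2 + q) = U + q + (15 - 7*q)/(-2 + q))
E(x(-3, 1), -2)*(-135 + 70) = ((1 + (-2 + 1*(-3))*(-7 - 2 + 1*(-3)))/(-2 + 1*(-3)))*(-135 + 70) = ((1 + (-2 - 3)*(-7 - 2 - 3))/(-2 - 3))*(-65) = ((1 - 5*(-12))/(-5))*(-65) = -(1 + 60)/5*(-65) = -⅕*61*(-65) = -61/5*(-65) = 793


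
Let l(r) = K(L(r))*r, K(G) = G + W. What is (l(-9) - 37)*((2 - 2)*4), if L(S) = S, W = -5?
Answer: 0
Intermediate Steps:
K(G) = -5 + G (K(G) = G - 5 = -5 + G)
l(r) = r*(-5 + r) (l(r) = (-5 + r)*r = r*(-5 + r))
(l(-9) - 37)*((2 - 2)*4) = (-9*(-5 - 9) - 37)*((2 - 2)*4) = (-9*(-14) - 37)*(0*4) = (126 - 37)*0 = 89*0 = 0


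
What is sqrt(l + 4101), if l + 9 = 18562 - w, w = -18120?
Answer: sqrt(40774) ≈ 201.93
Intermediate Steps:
l = 36673 (l = -9 + (18562 - 1*(-18120)) = -9 + (18562 + 18120) = -9 + 36682 = 36673)
sqrt(l + 4101) = sqrt(36673 + 4101) = sqrt(40774)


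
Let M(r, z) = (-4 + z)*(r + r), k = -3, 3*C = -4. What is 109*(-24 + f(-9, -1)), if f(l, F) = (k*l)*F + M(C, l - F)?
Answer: -2071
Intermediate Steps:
C = -4/3 (C = (1/3)*(-4) = -4/3 ≈ -1.3333)
M(r, z) = 2*r*(-4 + z) (M(r, z) = (-4 + z)*(2*r) = 2*r*(-4 + z))
f(l, F) = 32/3 - 8*l/3 + 8*F/3 - 3*F*l (f(l, F) = (-3*l)*F + 2*(-4/3)*(-4 + (l - F)) = -3*F*l + 2*(-4/3)*(-4 + l - F) = -3*F*l + (32/3 - 8*l/3 + 8*F/3) = 32/3 - 8*l/3 + 8*F/3 - 3*F*l)
109*(-24 + f(-9, -1)) = 109*(-24 + (32/3 - 8/3*(-9) + (8/3)*(-1) - 3*(-1)*(-9))) = 109*(-24 + (32/3 + 24 - 8/3 - 27)) = 109*(-24 + 5) = 109*(-19) = -2071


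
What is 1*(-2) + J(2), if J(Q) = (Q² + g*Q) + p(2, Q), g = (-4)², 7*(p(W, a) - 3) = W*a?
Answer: 263/7 ≈ 37.571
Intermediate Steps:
p(W, a) = 3 + W*a/7 (p(W, a) = 3 + (W*a)/7 = 3 + W*a/7)
g = 16
J(Q) = 3 + Q² + 114*Q/7 (J(Q) = (Q² + 16*Q) + (3 + (⅐)*2*Q) = (Q² + 16*Q) + (3 + 2*Q/7) = 3 + Q² + 114*Q/7)
1*(-2) + J(2) = 1*(-2) + (3 + 2² + (114/7)*2) = -2 + (3 + 4 + 228/7) = -2 + 277/7 = 263/7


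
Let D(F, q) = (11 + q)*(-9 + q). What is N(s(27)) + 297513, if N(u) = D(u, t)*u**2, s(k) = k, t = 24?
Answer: 680238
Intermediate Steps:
D(F, q) = (-9 + q)*(11 + q)
N(u) = 525*u**2 (N(u) = (-99 + 24**2 + 2*24)*u**2 = (-99 + 576 + 48)*u**2 = 525*u**2)
N(s(27)) + 297513 = 525*27**2 + 297513 = 525*729 + 297513 = 382725 + 297513 = 680238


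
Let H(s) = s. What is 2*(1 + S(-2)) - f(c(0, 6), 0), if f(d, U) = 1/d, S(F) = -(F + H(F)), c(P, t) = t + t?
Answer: 119/12 ≈ 9.9167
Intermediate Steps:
c(P, t) = 2*t
S(F) = -2*F (S(F) = -(F + F) = -2*F)
2*(1 + S(-2)) - f(c(0, 6), 0) = 2*(1 - 2*(-2)) - 1/(2*6) = 2*(1 + 4) - 1/12 = 2*5 - 1*1/12 = 10 - 1/12 = 119/12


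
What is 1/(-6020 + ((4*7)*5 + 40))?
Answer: -1/5840 ≈ -0.00017123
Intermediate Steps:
1/(-6020 + ((4*7)*5 + 40)) = 1/(-6020 + (28*5 + 40)) = 1/(-6020 + (140 + 40)) = 1/(-6020 + 180) = 1/(-5840) = -1/5840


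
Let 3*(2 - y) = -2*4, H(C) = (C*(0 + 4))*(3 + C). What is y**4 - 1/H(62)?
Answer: 619265839/1305720 ≈ 474.27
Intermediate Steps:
H(C) = 4*C*(3 + C) (H(C) = (C*4)*(3 + C) = (4*C)*(3 + C) = 4*C*(3 + C))
y = 14/3 (y = 2 - (-2)*4/3 = 2 - 1/3*(-8) = 2 + 8/3 = 14/3 ≈ 4.6667)
y**4 - 1/H(62) = (14/3)**4 - 1/(4*62*(3 + 62)) = 38416/81 - 1/(4*62*65) = 38416/81 - 1/16120 = 619265839/1305720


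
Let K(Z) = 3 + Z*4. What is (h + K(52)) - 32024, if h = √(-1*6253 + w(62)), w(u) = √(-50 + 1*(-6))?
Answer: -31813 + √(-6253 + 2*I*√14) ≈ -31813.0 + 79.076*I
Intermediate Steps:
K(Z) = 3 + 4*Z
w(u) = 2*I*√14 (w(u) = √(-50 - 6) = √(-56) = 2*I*√14)
h = √(-6253 + 2*I*√14) (h = √(-1*6253 + 2*I*√14) = √(-6253 + 2*I*√14) ≈ 0.0473 + 79.076*I)
(h + K(52)) - 32024 = (√(-6253 + 2*I*√14) + (3 + 4*52)) - 32024 = (√(-6253 + 2*I*√14) + (3 + 208)) - 32024 = (√(-6253 + 2*I*√14) + 211) - 32024 = (211 + √(-6253 + 2*I*√14)) - 32024 = -31813 + √(-6253 + 2*I*√14)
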